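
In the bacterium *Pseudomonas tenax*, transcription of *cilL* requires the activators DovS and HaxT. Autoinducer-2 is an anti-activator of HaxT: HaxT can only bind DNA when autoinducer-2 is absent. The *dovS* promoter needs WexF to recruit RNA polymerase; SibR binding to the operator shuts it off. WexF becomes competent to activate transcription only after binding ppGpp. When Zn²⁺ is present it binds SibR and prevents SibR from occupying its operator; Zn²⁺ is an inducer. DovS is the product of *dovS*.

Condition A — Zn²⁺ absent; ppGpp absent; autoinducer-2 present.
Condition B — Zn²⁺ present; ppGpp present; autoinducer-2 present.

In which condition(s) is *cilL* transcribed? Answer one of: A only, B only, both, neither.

neither

Condition A:
Zn²⁺ is absent, so SibR is active.
ppGpp is absent, so WexF is inactive.
With repressor SibR bound, *dovS* is not transcribed.
So DovS is not produced.
Autoinducer-2 is present, so HaxT is inactive.
Required activator DovS is absent, so *cilL* is not transcribed.
→ *cilL* is OFF in A.
Condition B:
Zn²⁺ is present, so SibR is inactive.
ppGpp is present, so WexF is active.
No repressor is bound and WexF is active, so *dovS* is transcribed.
So DovS is produced and active.
Autoinducer-2 is present, so HaxT is inactive.
Required activator HaxT is absent, so *cilL* is not transcribed.
→ *cilL* is OFF in B.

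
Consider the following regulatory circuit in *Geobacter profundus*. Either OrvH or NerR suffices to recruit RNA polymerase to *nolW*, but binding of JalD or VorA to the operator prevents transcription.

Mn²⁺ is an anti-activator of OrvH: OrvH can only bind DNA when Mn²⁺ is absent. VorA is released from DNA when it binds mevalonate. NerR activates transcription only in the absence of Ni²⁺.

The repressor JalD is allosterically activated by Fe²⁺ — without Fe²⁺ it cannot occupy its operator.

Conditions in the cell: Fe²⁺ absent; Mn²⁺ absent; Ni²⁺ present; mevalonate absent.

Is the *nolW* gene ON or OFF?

OFF

Fe²⁺ is absent, so JalD is inactive.
Mn²⁺ is absent, so OrvH is active.
Mevalonate is absent, so VorA is active.
Ni²⁺ is present, so NerR is inactive.
With repressor VorA bound, *nolW* is not transcribed.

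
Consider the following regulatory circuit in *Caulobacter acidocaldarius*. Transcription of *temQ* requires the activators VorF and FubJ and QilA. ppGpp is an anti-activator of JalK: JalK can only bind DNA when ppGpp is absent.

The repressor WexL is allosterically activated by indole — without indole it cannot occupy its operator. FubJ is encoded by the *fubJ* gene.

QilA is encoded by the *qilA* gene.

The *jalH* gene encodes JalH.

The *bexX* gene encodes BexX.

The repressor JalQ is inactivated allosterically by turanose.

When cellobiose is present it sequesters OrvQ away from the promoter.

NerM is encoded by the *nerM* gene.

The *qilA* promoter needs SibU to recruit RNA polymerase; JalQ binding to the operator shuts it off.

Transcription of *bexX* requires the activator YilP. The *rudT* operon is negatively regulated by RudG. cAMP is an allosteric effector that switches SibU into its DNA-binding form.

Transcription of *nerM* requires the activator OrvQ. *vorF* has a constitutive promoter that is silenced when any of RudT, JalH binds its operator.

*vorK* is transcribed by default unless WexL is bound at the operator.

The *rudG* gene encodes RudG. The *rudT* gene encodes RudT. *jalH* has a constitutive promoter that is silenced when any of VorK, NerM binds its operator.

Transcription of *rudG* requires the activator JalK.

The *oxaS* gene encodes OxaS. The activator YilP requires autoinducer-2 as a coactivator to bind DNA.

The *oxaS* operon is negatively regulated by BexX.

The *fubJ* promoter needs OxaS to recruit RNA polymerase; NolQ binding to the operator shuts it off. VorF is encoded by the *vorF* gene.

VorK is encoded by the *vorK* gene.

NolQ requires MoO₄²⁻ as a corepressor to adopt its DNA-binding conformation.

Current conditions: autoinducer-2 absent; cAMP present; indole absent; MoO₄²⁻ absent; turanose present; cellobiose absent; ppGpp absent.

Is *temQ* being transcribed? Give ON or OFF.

ON

ppGpp is absent, so JalK is active.
No repressor is bound and JalK is active, so *rudG* is transcribed.
So RudG is produced and active.
With repressor RudG bound, *rudT* is not transcribed.
So RudT is not produced.
Indole is absent, so WexL is inactive.
With no repressor bound, *vorK* is transcribed.
So VorK is produced and active.
Cellobiose is absent, so OrvQ is active.
No repressor is bound and OrvQ is active, so *nerM* is transcribed.
So NerM is produced and active.
With repressor VorK bound, *jalH* is not transcribed.
So JalH is not produced.
With no repressor bound, *vorF* is transcribed.
So VorF is produced and active.
MoO₄²⁻ is absent, so NolQ is inactive.
Autoinducer-2 is absent, so YilP is inactive.
Required activator YilP is absent, so *bexX* is not transcribed.
So BexX is not produced.
With no repressor bound, *oxaS* is transcribed.
So OxaS is produced and active.
No repressor is bound and OxaS is active, so *fubJ* is transcribed.
So FubJ is produced and active.
cAMP is present, so SibU is active.
Turanose is present, so JalQ is inactive.
No repressor is bound and SibU is active, so *qilA* is transcribed.
So QilA is produced and active.
No repressor is bound and VorF and FubJ and QilA are active, so *temQ* is transcribed.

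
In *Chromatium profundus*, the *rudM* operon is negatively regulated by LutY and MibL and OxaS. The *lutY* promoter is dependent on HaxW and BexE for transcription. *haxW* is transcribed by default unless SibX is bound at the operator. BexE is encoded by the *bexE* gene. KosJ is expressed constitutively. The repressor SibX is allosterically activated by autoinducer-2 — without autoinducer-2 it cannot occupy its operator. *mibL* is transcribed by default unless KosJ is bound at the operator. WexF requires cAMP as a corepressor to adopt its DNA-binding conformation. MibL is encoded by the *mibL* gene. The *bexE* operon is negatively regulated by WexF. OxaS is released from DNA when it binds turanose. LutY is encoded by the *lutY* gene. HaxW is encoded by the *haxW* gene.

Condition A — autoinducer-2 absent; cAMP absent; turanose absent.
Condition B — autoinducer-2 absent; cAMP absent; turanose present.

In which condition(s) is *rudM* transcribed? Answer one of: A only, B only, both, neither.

neither

Condition A:
Autoinducer-2 is absent, so SibX is inactive.
With no repressor bound, *haxW* is transcribed.
So HaxW is produced and active.
cAMP is absent, so WexF is inactive.
With no repressor bound, *bexE* is transcribed.
So BexE is produced and active.
No repressor is bound and HaxW and BexE are active, so *lutY* is transcribed.
So LutY is produced and active.
KosJ is produced constitutively and is active.
With repressor KosJ bound, *mibL* is not transcribed.
So MibL is not produced.
Turanose is absent, so OxaS is active.
With repressor LutY bound, *rudM* is not transcribed.
→ *rudM* is OFF in A.
Condition B:
Autoinducer-2 is absent, so SibX is inactive.
With no repressor bound, *haxW* is transcribed.
So HaxW is produced and active.
cAMP is absent, so WexF is inactive.
With no repressor bound, *bexE* is transcribed.
So BexE is produced and active.
No repressor is bound and HaxW and BexE are active, so *lutY* is transcribed.
So LutY is produced and active.
KosJ is produced constitutively and is active.
With repressor KosJ bound, *mibL* is not transcribed.
So MibL is not produced.
Turanose is present, so OxaS is inactive.
With repressor LutY bound, *rudM* is not transcribed.
→ *rudM* is OFF in B.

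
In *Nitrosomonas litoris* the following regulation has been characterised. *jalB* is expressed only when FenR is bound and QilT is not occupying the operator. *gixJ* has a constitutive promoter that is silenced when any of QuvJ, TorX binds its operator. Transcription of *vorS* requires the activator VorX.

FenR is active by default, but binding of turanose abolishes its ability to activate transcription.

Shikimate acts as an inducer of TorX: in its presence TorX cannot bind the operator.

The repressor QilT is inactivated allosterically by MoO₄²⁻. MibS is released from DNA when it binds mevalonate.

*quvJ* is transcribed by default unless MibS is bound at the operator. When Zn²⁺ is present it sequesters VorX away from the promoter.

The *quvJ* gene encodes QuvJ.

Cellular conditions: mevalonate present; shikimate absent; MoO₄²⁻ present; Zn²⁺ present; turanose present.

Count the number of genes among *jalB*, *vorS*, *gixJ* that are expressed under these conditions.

MoO₄²⁻ is present, so QilT is inactive.
Turanose is present, so FenR is inactive.
Required activator FenR is absent, so *jalB* is not transcribed.
→ *jalB* is OFF.
Zn²⁺ is present, so VorX is inactive.
Required activator VorX is absent, so *vorS* is not transcribed.
→ *vorS* is OFF.
Mevalonate is present, so MibS is inactive.
With no repressor bound, *quvJ* is transcribed.
So QuvJ is produced and active.
Shikimate is absent, so TorX is active.
With repressor QuvJ bound, *gixJ* is not transcribed.
→ *gixJ* is OFF.
0 of the 3 genes are transcribed.

0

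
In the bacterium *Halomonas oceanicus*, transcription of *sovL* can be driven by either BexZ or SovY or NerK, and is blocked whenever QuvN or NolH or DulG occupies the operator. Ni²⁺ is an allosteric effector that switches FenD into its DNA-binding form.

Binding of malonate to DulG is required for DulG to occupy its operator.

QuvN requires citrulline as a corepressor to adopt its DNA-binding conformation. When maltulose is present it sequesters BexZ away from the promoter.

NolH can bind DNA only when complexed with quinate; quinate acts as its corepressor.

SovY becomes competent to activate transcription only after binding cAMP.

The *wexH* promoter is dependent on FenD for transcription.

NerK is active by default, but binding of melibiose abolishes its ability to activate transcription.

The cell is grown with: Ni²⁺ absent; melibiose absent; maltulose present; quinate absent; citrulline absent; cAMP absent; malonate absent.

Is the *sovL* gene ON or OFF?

Citrulline is absent, so QuvN is inactive.
Quinate is absent, so NolH is inactive.
Maltulose is present, so BexZ is inactive.
cAMP is absent, so SovY is inactive.
Malonate is absent, so DulG is inactive.
Melibiose is absent, so NerK is active.
Activator NerK is present, so *sovL* is transcribed.

ON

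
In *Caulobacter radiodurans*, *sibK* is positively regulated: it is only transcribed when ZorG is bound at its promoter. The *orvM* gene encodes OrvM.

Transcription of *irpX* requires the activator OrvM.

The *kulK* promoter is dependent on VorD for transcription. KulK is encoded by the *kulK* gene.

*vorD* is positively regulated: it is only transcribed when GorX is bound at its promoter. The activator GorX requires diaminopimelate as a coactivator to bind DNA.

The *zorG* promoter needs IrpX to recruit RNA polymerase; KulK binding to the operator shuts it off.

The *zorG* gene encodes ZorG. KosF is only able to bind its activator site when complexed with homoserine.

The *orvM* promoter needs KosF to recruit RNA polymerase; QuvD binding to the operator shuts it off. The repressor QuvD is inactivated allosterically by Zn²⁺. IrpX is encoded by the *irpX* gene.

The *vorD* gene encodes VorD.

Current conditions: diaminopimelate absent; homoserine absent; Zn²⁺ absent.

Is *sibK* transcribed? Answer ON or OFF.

Diaminopimelate is absent, so GorX is inactive.
Required activator GorX is absent, so *vorD* is not transcribed.
So VorD is not produced.
Required activator VorD is absent, so *kulK* is not transcribed.
So KulK is not produced.
Zn²⁺ is absent, so QuvD is active.
Homoserine is absent, so KosF is inactive.
With repressor QuvD bound, *orvM* is not transcribed.
So OrvM is not produced.
Required activator OrvM is absent, so *irpX* is not transcribed.
So IrpX is not produced.
Required activator IrpX is absent, so *zorG* is not transcribed.
So ZorG is not produced.
Required activator ZorG is absent, so *sibK* is not transcribed.

OFF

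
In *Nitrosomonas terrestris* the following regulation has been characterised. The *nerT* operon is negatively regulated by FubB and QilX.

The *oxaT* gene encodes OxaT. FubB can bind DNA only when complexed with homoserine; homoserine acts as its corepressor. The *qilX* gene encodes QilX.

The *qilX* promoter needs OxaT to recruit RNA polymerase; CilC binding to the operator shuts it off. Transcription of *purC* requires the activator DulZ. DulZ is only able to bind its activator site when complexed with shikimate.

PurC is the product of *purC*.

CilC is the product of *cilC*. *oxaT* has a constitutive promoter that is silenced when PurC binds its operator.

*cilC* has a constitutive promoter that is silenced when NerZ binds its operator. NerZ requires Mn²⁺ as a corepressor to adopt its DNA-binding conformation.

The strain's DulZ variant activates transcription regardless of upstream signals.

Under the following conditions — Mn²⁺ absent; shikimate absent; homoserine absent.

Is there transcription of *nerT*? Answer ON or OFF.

ON

Homoserine is absent, so FubB is inactive.
Mn²⁺ is absent, so NerZ is inactive.
With no repressor bound, *cilC* is transcribed.
So CilC is produced and active.
DulZ is constitutively active in this strain.
No repressor is bound and DulZ is active, so *purC* is transcribed.
So PurC is produced and active.
With repressor PurC bound, *oxaT* is not transcribed.
So OxaT is not produced.
With repressor CilC bound, *qilX* is not transcribed.
So QilX is not produced.
With no repressor bound, *nerT* is transcribed.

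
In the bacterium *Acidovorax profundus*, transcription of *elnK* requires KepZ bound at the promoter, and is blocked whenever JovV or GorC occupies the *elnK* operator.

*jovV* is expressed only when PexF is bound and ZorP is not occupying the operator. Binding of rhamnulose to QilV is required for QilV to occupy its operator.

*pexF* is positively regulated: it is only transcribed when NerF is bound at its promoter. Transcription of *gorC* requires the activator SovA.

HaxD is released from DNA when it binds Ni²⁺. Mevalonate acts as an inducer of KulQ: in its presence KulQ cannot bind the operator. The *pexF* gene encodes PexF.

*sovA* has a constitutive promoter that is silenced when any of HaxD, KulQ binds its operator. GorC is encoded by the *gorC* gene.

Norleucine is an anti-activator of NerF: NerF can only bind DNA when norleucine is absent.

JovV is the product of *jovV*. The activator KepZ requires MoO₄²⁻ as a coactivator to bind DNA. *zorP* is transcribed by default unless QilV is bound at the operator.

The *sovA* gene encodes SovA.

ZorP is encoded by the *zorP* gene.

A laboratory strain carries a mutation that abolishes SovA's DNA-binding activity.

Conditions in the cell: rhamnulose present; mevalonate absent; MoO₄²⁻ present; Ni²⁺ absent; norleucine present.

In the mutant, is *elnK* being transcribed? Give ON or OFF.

Rhamnulose is present, so QilV is active.
With repressor QilV bound, *zorP* is not transcribed.
So ZorP is not produced.
Norleucine is present, so NerF is inactive.
Required activator NerF is absent, so *pexF* is not transcribed.
So PexF is not produced.
Required activator PexF is absent, so *jovV* is not transcribed.
So JovV is not produced.
SovA is non-functional in this strain, so it has no effect.
Required activator SovA is absent, so *gorC* is not transcribed.
So GorC is not produced.
MoO₄²⁻ is present, so KepZ is active.
No repressor is bound and KepZ is active, so *elnK* is transcribed.

ON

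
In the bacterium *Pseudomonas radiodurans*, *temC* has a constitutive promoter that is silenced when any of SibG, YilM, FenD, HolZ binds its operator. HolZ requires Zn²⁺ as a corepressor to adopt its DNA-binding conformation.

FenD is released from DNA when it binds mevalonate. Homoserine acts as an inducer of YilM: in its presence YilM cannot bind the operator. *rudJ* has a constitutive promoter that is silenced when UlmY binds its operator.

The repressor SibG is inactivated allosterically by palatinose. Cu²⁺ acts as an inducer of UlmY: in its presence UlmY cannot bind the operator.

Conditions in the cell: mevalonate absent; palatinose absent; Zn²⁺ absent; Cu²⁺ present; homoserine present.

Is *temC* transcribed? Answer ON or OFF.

OFF

Palatinose is absent, so SibG is active.
Homoserine is present, so YilM is inactive.
Mevalonate is absent, so FenD is active.
Zn²⁺ is absent, so HolZ is inactive.
With repressor SibG bound, *temC* is not transcribed.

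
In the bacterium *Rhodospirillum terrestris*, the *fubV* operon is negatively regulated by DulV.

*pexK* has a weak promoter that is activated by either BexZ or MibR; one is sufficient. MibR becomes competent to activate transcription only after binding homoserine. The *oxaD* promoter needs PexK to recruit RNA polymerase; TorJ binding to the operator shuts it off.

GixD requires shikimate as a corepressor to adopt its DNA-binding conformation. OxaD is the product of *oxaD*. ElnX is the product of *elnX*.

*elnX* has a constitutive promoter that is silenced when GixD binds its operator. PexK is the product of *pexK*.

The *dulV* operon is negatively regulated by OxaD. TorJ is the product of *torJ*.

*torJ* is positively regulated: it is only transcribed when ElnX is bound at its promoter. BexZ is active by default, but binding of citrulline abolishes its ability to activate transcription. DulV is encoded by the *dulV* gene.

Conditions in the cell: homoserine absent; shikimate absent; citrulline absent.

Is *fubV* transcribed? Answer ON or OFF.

OFF

Shikimate is absent, so GixD is inactive.
With no repressor bound, *elnX* is transcribed.
So ElnX is produced and active.
No repressor is bound and ElnX is active, so *torJ* is transcribed.
So TorJ is produced and active.
Citrulline is absent, so BexZ is active.
Homoserine is absent, so MibR is inactive.
Activator BexZ is present, so *pexK* is transcribed.
So PexK is produced and active.
With repressor TorJ bound, *oxaD* is not transcribed.
So OxaD is not produced.
With no repressor bound, *dulV* is transcribed.
So DulV is produced and active.
With repressor DulV bound, *fubV* is not transcribed.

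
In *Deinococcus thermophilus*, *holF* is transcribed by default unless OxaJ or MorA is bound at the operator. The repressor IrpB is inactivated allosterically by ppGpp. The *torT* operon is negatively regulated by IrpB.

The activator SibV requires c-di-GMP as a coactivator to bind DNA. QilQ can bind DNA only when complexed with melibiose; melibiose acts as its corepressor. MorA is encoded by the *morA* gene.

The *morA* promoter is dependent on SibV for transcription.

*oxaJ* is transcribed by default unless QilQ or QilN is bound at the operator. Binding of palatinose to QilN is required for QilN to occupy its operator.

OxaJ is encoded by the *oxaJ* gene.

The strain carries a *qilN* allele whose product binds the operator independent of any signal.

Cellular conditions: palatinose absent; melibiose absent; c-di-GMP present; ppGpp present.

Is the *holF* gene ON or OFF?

OFF

Melibiose is absent, so QilQ is inactive.
QilN is constitutively active in this strain.
With repressor QilN bound, *oxaJ* is not transcribed.
So OxaJ is not produced.
c-di-GMP is present, so SibV is active.
No repressor is bound and SibV is active, so *morA* is transcribed.
So MorA is produced and active.
With repressor MorA bound, *holF* is not transcribed.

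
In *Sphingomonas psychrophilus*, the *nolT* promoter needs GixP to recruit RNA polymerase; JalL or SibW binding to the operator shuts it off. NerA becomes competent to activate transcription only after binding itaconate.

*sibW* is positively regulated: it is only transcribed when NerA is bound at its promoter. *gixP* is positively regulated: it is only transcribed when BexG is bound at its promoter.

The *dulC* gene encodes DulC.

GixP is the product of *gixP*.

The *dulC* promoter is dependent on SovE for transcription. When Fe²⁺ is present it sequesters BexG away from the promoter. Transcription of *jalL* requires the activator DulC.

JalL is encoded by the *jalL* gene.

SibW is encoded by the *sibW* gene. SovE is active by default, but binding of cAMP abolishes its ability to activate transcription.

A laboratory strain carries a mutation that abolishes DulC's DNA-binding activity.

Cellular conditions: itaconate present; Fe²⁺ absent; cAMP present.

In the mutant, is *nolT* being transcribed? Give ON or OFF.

DulC is non-functional in this strain, so it has no effect.
Required activator DulC is absent, so *jalL* is not transcribed.
So JalL is not produced.
Fe²⁺ is absent, so BexG is active.
No repressor is bound and BexG is active, so *gixP* is transcribed.
So GixP is produced and active.
Itaconate is present, so NerA is active.
No repressor is bound and NerA is active, so *sibW* is transcribed.
So SibW is produced and active.
With repressor SibW bound, *nolT* is not transcribed.

OFF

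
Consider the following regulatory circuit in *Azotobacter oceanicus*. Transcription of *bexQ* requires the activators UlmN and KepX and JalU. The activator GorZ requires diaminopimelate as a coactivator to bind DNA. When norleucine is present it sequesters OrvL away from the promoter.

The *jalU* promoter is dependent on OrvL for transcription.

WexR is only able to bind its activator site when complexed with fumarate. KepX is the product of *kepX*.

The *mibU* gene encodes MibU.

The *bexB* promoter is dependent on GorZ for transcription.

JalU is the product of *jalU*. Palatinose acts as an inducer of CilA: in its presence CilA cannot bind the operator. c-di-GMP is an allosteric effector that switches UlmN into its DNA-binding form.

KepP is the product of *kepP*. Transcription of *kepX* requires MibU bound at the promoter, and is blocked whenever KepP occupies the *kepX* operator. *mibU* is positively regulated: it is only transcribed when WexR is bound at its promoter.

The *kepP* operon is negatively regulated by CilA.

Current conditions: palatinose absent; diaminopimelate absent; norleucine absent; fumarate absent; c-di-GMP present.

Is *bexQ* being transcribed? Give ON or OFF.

OFF

c-di-GMP is present, so UlmN is active.
Palatinose is absent, so CilA is active.
With repressor CilA bound, *kepP* is not transcribed.
So KepP is not produced.
Fumarate is absent, so WexR is inactive.
Required activator WexR is absent, so *mibU* is not transcribed.
So MibU is not produced.
Required activator MibU is absent, so *kepX* is not transcribed.
So KepX is not produced.
Norleucine is absent, so OrvL is active.
No repressor is bound and OrvL is active, so *jalU* is transcribed.
So JalU is produced and active.
Required activator KepX is absent, so *bexQ* is not transcribed.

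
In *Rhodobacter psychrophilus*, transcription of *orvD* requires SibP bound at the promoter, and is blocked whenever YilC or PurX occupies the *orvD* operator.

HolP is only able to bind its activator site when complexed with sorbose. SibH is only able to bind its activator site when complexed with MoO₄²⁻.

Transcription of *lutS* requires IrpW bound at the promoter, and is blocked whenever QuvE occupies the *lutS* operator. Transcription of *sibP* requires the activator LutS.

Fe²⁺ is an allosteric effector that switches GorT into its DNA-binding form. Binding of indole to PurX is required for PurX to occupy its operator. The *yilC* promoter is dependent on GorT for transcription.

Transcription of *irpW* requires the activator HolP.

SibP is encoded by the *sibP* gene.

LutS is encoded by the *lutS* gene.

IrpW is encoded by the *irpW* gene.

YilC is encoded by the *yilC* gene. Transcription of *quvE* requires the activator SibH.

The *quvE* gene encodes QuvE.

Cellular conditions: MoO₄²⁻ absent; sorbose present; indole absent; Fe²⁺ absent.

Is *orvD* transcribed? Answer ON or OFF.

Sorbose is present, so HolP is active.
No repressor is bound and HolP is active, so *irpW* is transcribed.
So IrpW is produced and active.
MoO₄²⁻ is absent, so SibH is inactive.
Required activator SibH is absent, so *quvE* is not transcribed.
So QuvE is not produced.
No repressor is bound and IrpW is active, so *lutS* is transcribed.
So LutS is produced and active.
No repressor is bound and LutS is active, so *sibP* is transcribed.
So SibP is produced and active.
Fe²⁺ is absent, so GorT is inactive.
Required activator GorT is absent, so *yilC* is not transcribed.
So YilC is not produced.
Indole is absent, so PurX is inactive.
No repressor is bound and SibP is active, so *orvD* is transcribed.

ON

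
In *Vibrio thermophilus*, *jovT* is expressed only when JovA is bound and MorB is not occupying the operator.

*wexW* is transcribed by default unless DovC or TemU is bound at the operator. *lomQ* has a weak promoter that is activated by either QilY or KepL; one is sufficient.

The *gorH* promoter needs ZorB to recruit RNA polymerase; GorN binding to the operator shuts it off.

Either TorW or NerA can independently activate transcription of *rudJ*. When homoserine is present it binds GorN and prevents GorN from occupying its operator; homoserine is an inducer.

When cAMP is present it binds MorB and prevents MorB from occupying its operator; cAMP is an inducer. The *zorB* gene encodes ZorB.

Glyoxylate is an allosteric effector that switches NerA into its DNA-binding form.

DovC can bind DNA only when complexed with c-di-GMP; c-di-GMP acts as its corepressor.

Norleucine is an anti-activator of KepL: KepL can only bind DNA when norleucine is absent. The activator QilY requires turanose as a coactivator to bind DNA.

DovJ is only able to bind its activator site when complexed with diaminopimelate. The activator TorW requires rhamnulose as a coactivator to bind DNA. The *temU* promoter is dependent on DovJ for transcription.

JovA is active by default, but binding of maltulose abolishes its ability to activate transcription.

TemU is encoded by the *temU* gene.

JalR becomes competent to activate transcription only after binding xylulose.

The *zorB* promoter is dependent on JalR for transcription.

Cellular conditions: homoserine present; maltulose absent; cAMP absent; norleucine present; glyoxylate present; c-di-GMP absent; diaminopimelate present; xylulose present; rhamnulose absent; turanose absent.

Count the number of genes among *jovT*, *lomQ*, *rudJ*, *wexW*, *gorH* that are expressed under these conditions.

cAMP is absent, so MorB is active.
Maltulose is absent, so JovA is active.
With repressor MorB bound, *jovT* is not transcribed.
→ *jovT* is OFF.
Turanose is absent, so QilY is inactive.
Norleucine is present, so KepL is inactive.
No activator is available at the *lomQ* promoter, so *lomQ* is not transcribed.
→ *lomQ* is OFF.
Rhamnulose is absent, so TorW is inactive.
Glyoxylate is present, so NerA is active.
Activator NerA is present, so *rudJ* is transcribed.
→ *rudJ* is ON.
c-di-GMP is absent, so DovC is inactive.
Diaminopimelate is present, so DovJ is active.
No repressor is bound and DovJ is active, so *temU* is transcribed.
So TemU is produced and active.
With repressor TemU bound, *wexW* is not transcribed.
→ *wexW* is OFF.
Xylulose is present, so JalR is active.
No repressor is bound and JalR is active, so *zorB* is transcribed.
So ZorB is produced and active.
Homoserine is present, so GorN is inactive.
No repressor is bound and ZorB is active, so *gorH* is transcribed.
→ *gorH* is ON.
2 of the 5 genes are transcribed.

2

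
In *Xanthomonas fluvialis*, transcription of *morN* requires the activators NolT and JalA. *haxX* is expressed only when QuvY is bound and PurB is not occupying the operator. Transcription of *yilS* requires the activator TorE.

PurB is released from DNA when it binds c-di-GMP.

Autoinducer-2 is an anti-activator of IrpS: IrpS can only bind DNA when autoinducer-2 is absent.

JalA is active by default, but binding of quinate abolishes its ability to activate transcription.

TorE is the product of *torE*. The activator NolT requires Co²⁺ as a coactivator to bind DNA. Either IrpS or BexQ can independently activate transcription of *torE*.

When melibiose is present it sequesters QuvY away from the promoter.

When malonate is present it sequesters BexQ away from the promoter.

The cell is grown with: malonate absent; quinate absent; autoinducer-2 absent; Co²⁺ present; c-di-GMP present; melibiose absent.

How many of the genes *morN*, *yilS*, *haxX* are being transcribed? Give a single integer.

Co²⁺ is present, so NolT is active.
Quinate is absent, so JalA is active.
No repressor is bound and NolT and JalA are active, so *morN* is transcribed.
→ *morN* is ON.
Autoinducer-2 is absent, so IrpS is active.
Malonate is absent, so BexQ is active.
Activator IrpS is present, so *torE* is transcribed.
So TorE is produced and active.
No repressor is bound and TorE is active, so *yilS* is transcribed.
→ *yilS* is ON.
Melibiose is absent, so QuvY is active.
c-di-GMP is present, so PurB is inactive.
No repressor is bound and QuvY is active, so *haxX* is transcribed.
→ *haxX* is ON.
3 of the 3 genes are transcribed.

3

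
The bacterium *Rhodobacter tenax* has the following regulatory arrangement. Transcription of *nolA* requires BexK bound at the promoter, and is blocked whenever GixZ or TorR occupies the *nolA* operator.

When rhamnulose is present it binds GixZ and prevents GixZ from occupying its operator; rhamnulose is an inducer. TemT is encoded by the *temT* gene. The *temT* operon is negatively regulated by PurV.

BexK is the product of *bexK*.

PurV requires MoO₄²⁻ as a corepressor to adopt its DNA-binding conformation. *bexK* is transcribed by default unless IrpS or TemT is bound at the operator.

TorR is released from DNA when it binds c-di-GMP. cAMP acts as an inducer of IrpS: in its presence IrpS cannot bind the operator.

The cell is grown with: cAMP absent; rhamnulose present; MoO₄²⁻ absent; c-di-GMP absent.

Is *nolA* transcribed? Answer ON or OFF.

OFF

cAMP is absent, so IrpS is active.
MoO₄²⁻ is absent, so PurV is inactive.
With no repressor bound, *temT* is transcribed.
So TemT is produced and active.
With repressor IrpS bound, *bexK* is not transcribed.
So BexK is not produced.
Rhamnulose is present, so GixZ is inactive.
c-di-GMP is absent, so TorR is active.
With repressor TorR bound, *nolA* is not transcribed.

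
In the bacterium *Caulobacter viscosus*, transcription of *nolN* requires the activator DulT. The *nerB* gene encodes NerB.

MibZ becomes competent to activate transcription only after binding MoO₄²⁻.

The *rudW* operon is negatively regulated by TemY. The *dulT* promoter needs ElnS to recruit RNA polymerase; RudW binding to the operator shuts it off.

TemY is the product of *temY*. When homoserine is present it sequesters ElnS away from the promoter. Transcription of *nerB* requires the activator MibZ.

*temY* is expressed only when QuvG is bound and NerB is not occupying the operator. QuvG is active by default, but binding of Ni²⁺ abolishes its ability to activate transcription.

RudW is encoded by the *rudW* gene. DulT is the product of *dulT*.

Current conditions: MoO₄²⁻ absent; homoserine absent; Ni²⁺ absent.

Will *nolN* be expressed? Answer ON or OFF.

ON

MoO₄²⁻ is absent, so MibZ is inactive.
Required activator MibZ is absent, so *nerB* is not transcribed.
So NerB is not produced.
Ni²⁺ is absent, so QuvG is active.
No repressor is bound and QuvG is active, so *temY* is transcribed.
So TemY is produced and active.
With repressor TemY bound, *rudW* is not transcribed.
So RudW is not produced.
Homoserine is absent, so ElnS is active.
No repressor is bound and ElnS is active, so *dulT* is transcribed.
So DulT is produced and active.
No repressor is bound and DulT is active, so *nolN* is transcribed.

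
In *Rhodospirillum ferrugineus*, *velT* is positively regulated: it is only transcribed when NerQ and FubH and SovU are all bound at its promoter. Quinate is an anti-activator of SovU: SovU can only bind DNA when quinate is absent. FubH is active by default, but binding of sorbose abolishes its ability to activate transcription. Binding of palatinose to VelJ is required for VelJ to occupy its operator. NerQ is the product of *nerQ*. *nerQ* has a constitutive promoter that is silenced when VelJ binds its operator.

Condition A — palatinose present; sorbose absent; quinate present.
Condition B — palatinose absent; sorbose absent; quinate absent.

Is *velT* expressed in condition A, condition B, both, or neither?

B only

Condition A:
Palatinose is present, so VelJ is active.
With repressor VelJ bound, *nerQ* is not transcribed.
So NerQ is not produced.
Sorbose is absent, so FubH is active.
Quinate is present, so SovU is inactive.
Required activator NerQ is absent, so *velT* is not transcribed.
→ *velT* is OFF in A.
Condition B:
Palatinose is absent, so VelJ is inactive.
With no repressor bound, *nerQ* is transcribed.
So NerQ is produced and active.
Sorbose is absent, so FubH is active.
Quinate is absent, so SovU is active.
No repressor is bound and NerQ and FubH and SovU are active, so *velT* is transcribed.
→ *velT* is ON in B.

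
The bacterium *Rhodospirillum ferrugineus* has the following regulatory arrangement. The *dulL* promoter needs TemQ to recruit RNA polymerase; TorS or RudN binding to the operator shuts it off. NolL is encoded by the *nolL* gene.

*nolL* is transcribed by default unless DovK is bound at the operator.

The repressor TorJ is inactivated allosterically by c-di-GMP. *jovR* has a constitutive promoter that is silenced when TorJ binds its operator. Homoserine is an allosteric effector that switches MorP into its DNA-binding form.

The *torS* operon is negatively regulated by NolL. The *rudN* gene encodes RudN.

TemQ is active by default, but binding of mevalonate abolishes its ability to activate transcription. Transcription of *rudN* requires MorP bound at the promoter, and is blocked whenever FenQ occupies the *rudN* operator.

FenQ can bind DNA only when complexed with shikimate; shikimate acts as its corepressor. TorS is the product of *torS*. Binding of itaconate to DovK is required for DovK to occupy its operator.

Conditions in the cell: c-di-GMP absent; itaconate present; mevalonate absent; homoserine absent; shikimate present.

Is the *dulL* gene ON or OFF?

Itaconate is present, so DovK is active.
With repressor DovK bound, *nolL* is not transcribed.
So NolL is not produced.
With no repressor bound, *torS* is transcribed.
So TorS is produced and active.
Shikimate is present, so FenQ is active.
Homoserine is absent, so MorP is inactive.
With repressor FenQ bound, *rudN* is not transcribed.
So RudN is not produced.
Mevalonate is absent, so TemQ is active.
With repressor TorS bound, *dulL* is not transcribed.

OFF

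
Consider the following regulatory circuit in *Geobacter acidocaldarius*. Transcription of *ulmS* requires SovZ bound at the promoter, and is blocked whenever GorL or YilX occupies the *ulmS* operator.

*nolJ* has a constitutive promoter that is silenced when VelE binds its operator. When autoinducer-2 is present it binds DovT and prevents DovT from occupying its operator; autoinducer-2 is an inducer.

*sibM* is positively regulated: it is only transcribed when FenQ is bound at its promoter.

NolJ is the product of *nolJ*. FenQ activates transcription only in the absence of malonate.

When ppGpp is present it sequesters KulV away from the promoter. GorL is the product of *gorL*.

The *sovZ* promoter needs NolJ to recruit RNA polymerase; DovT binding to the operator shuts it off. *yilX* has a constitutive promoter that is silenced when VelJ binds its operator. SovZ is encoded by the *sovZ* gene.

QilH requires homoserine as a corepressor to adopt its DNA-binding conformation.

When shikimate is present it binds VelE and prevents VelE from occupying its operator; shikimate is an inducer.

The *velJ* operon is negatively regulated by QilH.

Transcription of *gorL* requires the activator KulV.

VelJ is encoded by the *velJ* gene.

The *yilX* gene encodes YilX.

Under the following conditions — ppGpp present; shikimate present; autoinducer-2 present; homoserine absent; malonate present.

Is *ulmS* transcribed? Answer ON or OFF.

ppGpp is present, so KulV is inactive.
Required activator KulV is absent, so *gorL* is not transcribed.
So GorL is not produced.
Autoinducer-2 is present, so DovT is inactive.
Shikimate is present, so VelE is inactive.
With no repressor bound, *nolJ* is transcribed.
So NolJ is produced and active.
No repressor is bound and NolJ is active, so *sovZ* is transcribed.
So SovZ is produced and active.
Homoserine is absent, so QilH is inactive.
With no repressor bound, *velJ* is transcribed.
So VelJ is produced and active.
With repressor VelJ bound, *yilX* is not transcribed.
So YilX is not produced.
No repressor is bound and SovZ is active, so *ulmS* is transcribed.

ON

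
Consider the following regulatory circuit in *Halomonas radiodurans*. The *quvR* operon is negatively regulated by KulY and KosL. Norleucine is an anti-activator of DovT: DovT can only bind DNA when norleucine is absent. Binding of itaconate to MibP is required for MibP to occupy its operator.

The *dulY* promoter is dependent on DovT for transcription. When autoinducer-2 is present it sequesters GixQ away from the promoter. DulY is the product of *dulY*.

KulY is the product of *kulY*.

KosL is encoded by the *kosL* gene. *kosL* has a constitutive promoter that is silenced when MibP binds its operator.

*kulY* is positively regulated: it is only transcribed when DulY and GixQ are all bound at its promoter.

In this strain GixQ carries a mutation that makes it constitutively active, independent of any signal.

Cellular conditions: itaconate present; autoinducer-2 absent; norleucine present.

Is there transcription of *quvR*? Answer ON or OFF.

Norleucine is present, so DovT is inactive.
Required activator DovT is absent, so *dulY* is not transcribed.
So DulY is not produced.
GixQ is constitutively active in this strain.
Required activator DulY is absent, so *kulY* is not transcribed.
So KulY is not produced.
Itaconate is present, so MibP is active.
With repressor MibP bound, *kosL* is not transcribed.
So KosL is not produced.
With no repressor bound, *quvR* is transcribed.

ON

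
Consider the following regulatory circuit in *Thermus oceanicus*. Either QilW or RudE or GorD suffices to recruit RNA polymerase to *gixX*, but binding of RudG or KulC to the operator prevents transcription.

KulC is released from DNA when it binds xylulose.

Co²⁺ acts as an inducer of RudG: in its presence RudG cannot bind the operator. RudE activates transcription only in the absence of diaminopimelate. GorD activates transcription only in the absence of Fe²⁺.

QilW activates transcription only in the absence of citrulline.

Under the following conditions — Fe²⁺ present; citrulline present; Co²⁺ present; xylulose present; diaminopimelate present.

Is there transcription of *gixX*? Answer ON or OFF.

OFF

Citrulline is present, so QilW is inactive.
Co²⁺ is present, so RudG is inactive.
Diaminopimelate is present, so RudE is inactive.
Xylulose is present, so KulC is inactive.
Fe²⁺ is present, so GorD is inactive.
No activator is available at the *gixX* promoter, so *gixX* is not transcribed.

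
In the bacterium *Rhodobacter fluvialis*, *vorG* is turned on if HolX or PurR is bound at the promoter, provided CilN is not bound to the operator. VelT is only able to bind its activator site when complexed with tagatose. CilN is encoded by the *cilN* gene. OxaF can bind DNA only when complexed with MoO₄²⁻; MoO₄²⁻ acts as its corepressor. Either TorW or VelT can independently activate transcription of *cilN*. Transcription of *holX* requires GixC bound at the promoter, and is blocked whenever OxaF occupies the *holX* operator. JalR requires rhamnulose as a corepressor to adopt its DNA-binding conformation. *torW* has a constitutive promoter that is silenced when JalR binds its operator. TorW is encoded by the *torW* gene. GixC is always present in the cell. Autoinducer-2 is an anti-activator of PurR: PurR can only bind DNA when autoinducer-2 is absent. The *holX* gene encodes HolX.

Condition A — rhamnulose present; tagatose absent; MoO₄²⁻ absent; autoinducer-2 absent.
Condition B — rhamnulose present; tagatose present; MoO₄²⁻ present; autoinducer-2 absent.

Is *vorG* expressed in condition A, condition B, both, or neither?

Condition A:
Rhamnulose is present, so JalR is active.
With repressor JalR bound, *torW* is not transcribed.
So TorW is not produced.
Tagatose is absent, so VelT is inactive.
No activator is available at the *cilN* promoter, so *cilN* is not transcribed.
So CilN is not produced.
GixC is produced constitutively and is active.
MoO₄²⁻ is absent, so OxaF is inactive.
No repressor is bound and GixC is active, so *holX* is transcribed.
So HolX is produced and active.
Autoinducer-2 is absent, so PurR is active.
Activator HolX is present, so *vorG* is transcribed.
→ *vorG* is ON in A.
Condition B:
Rhamnulose is present, so JalR is active.
With repressor JalR bound, *torW* is not transcribed.
So TorW is not produced.
Tagatose is present, so VelT is active.
Activator VelT is present, so *cilN* is transcribed.
So CilN is produced and active.
GixC is produced constitutively and is active.
MoO₄²⁻ is present, so OxaF is active.
With repressor OxaF bound, *holX* is not transcribed.
So HolX is not produced.
Autoinducer-2 is absent, so PurR is active.
With repressor CilN bound, *vorG* is not transcribed.
→ *vorG* is OFF in B.

A only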